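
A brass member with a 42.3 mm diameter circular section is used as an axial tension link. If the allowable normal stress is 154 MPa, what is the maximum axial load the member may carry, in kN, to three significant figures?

216 kN

A = 1405 mm².
P_max = σ_allow · A = 154 · 1405 = 216400 N = 216.4 kN.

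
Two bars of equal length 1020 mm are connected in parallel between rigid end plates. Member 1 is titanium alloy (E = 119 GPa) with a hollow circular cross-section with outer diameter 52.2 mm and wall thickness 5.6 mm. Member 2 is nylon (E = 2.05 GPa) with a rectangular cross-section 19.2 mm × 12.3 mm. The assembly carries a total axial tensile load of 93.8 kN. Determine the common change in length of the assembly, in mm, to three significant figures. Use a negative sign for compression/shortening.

0.976 mm

A_1 = 819.8 mm².
A_2 = 236.2 mm².
Equal strain + equilibrium ⇒ each member carries load in proportion to AE: A₁E₁ = 97560000 N, A₂E₂ = 484100 N, ΣAE = 98040000 N.
δ = PL/ΣAE = 93800·1020/98040000 = 0.9758 mm.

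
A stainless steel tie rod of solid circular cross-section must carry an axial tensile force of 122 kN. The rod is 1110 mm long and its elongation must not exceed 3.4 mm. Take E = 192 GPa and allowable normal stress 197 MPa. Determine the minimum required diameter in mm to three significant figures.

28.1 mm

Required area A ≥ P/σ_allow = 122000/197 = 619.3 mm².
For a solid circular section, d ≥ √(4A/π) = 28.08 mm.
Elongation limit: A ≥ PL/(Eδ_allow) = 122000·1110/(192000·3.4) = 207.4 mm² ⇒ d ≥ 16.25 mm.
The stress limit governs.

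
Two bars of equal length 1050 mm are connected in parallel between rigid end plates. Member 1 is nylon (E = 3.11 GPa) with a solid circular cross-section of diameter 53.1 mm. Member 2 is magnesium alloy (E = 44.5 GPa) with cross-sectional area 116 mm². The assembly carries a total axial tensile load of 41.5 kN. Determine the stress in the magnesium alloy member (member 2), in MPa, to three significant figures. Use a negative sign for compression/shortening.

A_1 = 2215 mm².
Equal strain + equilibrium ⇒ each member carries load in proportion to AE: A₁E₁ = 6887000 N, A₂E₂ = 5162000 N, ΣAE = 12050000 N.
σ₂ = P·E₂/ΣAE = 41500·44500/12050000 = 153.3 MPa.

153 MPa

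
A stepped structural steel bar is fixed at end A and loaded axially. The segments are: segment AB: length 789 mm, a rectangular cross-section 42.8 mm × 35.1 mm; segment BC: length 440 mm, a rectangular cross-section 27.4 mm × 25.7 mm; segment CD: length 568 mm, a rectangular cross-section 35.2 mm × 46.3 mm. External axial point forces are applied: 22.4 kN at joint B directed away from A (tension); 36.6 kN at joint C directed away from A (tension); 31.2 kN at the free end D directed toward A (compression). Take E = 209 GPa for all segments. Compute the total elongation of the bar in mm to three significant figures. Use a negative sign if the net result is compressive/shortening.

Internal axial forces (sectioning from the free end, tension +): N_CD = -31.2 kN, N_BC = 5.4 kN, N_AB = 27.8 kN.
A_AB = 1502 mm².
A_BC = 704.2 mm².
A_CD = 1630 mm².
δ_AB = 27800·789/(1502·209000) = 0.06986 mm
δ_BC = 5400·440/(704.2·209000) = 0.01614 mm
δ_CD = -31200·568/(1630·209000) = -0.05203 mm
δ = Σδ_i = 0.03398 mm.

0.0340 mm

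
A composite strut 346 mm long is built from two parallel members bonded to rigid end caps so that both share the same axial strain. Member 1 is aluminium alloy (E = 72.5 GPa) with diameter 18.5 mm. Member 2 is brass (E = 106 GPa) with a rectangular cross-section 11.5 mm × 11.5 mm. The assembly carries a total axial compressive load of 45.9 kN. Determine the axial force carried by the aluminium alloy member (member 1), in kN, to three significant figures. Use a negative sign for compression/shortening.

-26.7 kN

A_1 = 268.8 mm².
A_2 = 132.2 mm².
Equal strain + equilibrium ⇒ each member carries load in proportion to AE: A₁E₁ = 19490000 N, A₂E₂ = 14020000 N, ΣAE = 33510000 N.
F₁ = P·A₁E₁/ΣAE = -45900·19490000/33510000 = -26700 N.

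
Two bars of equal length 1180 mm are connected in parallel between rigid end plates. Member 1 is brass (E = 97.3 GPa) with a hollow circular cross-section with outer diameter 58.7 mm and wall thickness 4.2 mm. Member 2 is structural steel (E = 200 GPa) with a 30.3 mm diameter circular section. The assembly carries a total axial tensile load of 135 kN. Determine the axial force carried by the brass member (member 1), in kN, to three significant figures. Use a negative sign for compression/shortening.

44.1 kN

A_1 = 719.1 mm².
A_2 = 721.1 mm².
Equal strain + equilibrium ⇒ each member carries load in proportion to AE: A₁E₁ = 69970000 N, A₂E₂ = 144200000 N, ΣAE = 214200000 N.
F₁ = P·A₁E₁/ΣAE = 135000·69970000/214200000 = 44100 N.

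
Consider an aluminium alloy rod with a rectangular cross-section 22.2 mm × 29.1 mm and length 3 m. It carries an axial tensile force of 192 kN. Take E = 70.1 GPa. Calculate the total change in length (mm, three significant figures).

12.7 mm

A = 646 mm².
δ_mech = NL/(AE) = 192000·3000/(646·70100) = 12.72 mm.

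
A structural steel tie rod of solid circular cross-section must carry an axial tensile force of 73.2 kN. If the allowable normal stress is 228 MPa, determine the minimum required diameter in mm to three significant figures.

Required area A ≥ P/σ_allow = 73200/228 = 321.1 mm².
For a solid circular section, d ≥ √(4A/π) = 20.22 mm.

20.2 mm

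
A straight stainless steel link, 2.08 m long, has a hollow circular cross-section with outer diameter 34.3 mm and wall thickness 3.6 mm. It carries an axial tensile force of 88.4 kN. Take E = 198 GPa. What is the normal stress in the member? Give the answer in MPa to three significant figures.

255 MPa

A = 347.2 mm².
σ = N/A = 88400/347.2 = 254.6 MPa.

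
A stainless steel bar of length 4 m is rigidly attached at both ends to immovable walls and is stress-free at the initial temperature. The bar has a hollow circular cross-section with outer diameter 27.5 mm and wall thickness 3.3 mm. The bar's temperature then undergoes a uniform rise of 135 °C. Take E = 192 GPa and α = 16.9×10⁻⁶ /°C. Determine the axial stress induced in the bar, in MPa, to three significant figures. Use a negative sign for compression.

-438 MPa

Free thermal expansion αLΔT = 16.9e-6 · 4000 · 135 = 9.126 mm.
The walls impose strain ε = −(9.126)/4000 = -2.2815e-03; σ = Eε = 192000 · -2.2815e-03 = -438 MPa.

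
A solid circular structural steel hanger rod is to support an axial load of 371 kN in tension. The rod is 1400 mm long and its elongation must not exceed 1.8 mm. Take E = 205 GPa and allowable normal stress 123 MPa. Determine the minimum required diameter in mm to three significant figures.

Required area A ≥ P/σ_allow = 371000/123 = 3016 mm².
For a solid circular section, d ≥ √(4A/π) = 61.97 mm.
Elongation limit: A ≥ PL/(Eδ_allow) = 371000·1400/(205000·1.8) = 1408 mm² ⇒ d ≥ 42.33 mm.
The stress limit governs.

62.0 mm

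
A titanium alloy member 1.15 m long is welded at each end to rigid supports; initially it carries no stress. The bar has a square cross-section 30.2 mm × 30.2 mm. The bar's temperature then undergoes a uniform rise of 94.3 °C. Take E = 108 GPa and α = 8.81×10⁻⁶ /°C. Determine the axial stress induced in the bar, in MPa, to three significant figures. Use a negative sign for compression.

-89.7 MPa

Free thermal expansion αLΔT = 8.81e-6 · 1150 · 94.3 = 0.9554 mm.
The walls impose strain ε = −(0.9554)/1150 = -8.3078e-04; σ = Eε = 108000 · -8.3078e-04 = -89.72 MPa.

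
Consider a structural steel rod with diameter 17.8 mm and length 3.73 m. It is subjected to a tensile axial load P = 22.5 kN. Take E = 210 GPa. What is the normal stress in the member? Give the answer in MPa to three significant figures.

A = 248.8 mm².
σ = N/A = 22500/248.8 = 90.42 MPa.

90.4 MPa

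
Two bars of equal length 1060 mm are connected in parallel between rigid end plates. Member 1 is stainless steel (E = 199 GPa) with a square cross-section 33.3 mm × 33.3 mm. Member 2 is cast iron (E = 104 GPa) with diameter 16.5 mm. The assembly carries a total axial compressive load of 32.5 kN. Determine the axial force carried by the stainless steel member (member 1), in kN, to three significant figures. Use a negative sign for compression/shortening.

A_1 = 1109 mm².
A_2 = 213.8 mm².
Equal strain + equilibrium ⇒ each member carries load in proportion to AE: A₁E₁ = 220700000 N, A₂E₂ = 22240000 N, ΣAE = 242900000 N.
F₁ = P·A₁E₁/ΣAE = -32500·220700000/242900000 = -29520 N.

-29.5 kN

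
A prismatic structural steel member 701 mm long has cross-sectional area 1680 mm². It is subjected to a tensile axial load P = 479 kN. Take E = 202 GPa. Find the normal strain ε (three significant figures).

σ = N/A = 285.1 MPa; ε = σ/E = 285.1/202000 = 1.411e-03.

0.00141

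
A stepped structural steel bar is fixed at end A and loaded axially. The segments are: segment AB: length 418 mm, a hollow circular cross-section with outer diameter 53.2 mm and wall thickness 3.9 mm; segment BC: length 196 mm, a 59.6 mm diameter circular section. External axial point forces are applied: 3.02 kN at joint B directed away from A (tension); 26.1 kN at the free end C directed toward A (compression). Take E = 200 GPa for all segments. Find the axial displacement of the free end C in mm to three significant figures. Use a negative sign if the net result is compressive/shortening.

-0.0890 mm

Internal axial forces (sectioning from the free end, tension +): N_BC = -26.1 kN, N_AB = -23.08 kN.
A_AB = 604 mm².
A_BC = 2790 mm².
δ_AB = -23080·418/(604·200000) = -0.07986 mm
δ_BC = -26100·196/(2790·200000) = -0.009168 mm
δ = Σδ_i = -0.08903 mm.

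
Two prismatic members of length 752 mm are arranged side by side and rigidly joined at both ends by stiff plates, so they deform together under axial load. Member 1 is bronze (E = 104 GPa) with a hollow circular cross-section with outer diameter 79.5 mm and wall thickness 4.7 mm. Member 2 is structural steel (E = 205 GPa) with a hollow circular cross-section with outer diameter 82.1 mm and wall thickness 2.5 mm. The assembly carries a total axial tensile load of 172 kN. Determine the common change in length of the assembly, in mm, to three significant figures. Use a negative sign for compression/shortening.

0.532 mm

A_1 = 1104 mm².
A_2 = 625.2 mm².
Equal strain + equilibrium ⇒ each member carries load in proportion to AE: A₁E₁ = 114900000 N, A₂E₂ = 128200000 N, ΣAE = 243000000 N.
δ = PL/ΣAE = 172000·752/243000000 = 0.5322 mm.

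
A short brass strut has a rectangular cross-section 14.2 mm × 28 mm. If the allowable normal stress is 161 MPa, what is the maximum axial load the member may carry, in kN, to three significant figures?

64.0 kN

A = 397.6 mm².
P_max = σ_allow · A = 161 · 397.6 = 64010 N = 64.01 kN.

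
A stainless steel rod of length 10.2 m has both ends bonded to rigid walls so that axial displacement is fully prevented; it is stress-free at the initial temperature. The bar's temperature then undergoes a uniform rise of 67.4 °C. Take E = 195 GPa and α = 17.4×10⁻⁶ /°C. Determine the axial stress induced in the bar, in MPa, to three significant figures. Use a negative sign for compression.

Free thermal expansion αLΔT = 17.4e-6 · 10200 · 67.4 = 11.96 mm.
The walls impose strain ε = −(11.96)/10200 = -1.1728e-03; σ = Eε = 195000 · -1.1728e-03 = -228.7 MPa.

-229 MPa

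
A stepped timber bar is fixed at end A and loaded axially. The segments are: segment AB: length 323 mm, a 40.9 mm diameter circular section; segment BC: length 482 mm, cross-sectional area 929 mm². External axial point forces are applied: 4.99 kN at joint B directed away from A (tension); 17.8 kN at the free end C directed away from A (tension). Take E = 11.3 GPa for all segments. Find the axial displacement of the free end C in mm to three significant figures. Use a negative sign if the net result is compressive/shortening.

Internal axial forces (sectioning from the free end, tension +): N_BC = 17.8 kN, N_AB = 22.79 kN.
A_AB = 1314 mm².
δ_AB = 22790·323/(1314·11300) = 0.4958 mm
δ_BC = 17800·482/(929·11300) = 0.8173 mm
δ = Σδ_i = 1.313 mm.

1.31 mm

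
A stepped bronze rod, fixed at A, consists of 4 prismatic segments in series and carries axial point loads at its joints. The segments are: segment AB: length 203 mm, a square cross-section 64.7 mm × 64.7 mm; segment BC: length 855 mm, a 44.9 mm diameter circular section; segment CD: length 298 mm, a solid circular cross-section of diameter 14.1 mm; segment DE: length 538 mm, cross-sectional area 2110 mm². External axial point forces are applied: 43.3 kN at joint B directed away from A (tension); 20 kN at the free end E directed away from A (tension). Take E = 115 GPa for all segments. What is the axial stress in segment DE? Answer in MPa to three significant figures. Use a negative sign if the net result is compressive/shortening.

Internal axial forces (sectioning from the free end, tension +): N_DE = 20 kN, N_CD = 20 kN, N_BC = 20 kN, N_AB = 63.3 kN.
σ_DE = N_DE/A_DE = 20000/2110 = 9.479 MPa.

9.48 MPa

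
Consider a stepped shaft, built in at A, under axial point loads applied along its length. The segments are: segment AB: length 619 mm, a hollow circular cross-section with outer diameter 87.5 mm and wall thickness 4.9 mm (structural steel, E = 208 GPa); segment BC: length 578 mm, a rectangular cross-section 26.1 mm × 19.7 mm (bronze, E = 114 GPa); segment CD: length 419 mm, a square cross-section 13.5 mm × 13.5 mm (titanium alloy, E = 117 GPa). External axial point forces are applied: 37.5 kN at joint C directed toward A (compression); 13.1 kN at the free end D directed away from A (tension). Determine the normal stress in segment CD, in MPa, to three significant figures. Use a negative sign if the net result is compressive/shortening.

71.9 MPa

Internal axial forces (sectioning from the free end, tension +): N_CD = 13.1 kN, N_BC = -24.4 kN, N_AB = -24.4 kN.
A_CD = 182.2 mm².
σ_CD = N_CD/A_CD = 13100/182.2 = 71.88 MPa.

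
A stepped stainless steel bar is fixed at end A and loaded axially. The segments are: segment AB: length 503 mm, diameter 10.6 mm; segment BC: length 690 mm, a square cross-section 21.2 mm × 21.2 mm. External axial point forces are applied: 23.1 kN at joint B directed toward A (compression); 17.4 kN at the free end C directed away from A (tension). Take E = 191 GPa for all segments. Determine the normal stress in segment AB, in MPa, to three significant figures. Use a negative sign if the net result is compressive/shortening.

Internal axial forces (sectioning from the free end, tension +): N_BC = 17.4 kN, N_AB = -5.7 kN.
A_AB = 88.25 mm².
σ_AB = N_AB/A_AB = -5700/88.25 = -64.59 MPa.

-64.6 MPa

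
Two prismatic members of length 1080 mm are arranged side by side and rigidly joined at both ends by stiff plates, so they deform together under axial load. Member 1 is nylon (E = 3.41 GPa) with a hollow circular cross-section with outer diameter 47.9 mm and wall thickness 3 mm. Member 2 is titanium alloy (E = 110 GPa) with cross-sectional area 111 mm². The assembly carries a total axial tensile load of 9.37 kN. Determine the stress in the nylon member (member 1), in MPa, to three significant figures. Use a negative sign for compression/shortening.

2.34 MPa

A_1 = 423.2 mm².
Equal strain + equilibrium ⇒ each member carries load in proportion to AE: A₁E₁ = 1443000 N, A₂E₂ = 12210000 N, ΣAE = 13650000 N.
σ₁ = P·E₁/ΣAE = 9370·3410/13650000 = 2.34 MPa.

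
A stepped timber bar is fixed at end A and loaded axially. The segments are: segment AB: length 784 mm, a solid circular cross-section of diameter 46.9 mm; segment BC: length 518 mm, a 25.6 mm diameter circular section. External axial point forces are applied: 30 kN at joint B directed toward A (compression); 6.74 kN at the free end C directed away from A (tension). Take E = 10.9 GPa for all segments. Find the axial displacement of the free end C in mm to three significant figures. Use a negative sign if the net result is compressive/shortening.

Internal axial forces (sectioning from the free end, tension +): N_BC = 6.74 kN, N_AB = -23.26 kN.
A_AB = 1728 mm².
A_BC = 514.7 mm².
δ_AB = -23260·784/(1728·10900) = -0.9684 mm
δ_BC = 6740·518/(514.7·10900) = 0.6223 mm
δ = Σδ_i = -0.3461 mm.

-0.346 mm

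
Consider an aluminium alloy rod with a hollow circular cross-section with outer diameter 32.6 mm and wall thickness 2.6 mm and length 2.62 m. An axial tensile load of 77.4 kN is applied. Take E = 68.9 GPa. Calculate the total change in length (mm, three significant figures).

A = 245 mm².
δ_mech = NL/(AE) = 77400·2620/(245·68900) = 12.01 mm.

12.0 mm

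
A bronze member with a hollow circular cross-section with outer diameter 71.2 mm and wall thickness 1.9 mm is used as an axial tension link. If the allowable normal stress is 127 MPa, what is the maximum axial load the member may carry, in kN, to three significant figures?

A = 413.7 mm².
P_max = σ_allow · A = 127 · 413.7 = 52530 N = 52.53 kN.

52.5 kN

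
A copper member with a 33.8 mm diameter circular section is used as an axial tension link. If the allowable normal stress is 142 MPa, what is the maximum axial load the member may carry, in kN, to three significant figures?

A = 897.3 mm².
P_max = σ_allow · A = 142 · 897.3 = 127400 N = 127.4 kN.

127 kN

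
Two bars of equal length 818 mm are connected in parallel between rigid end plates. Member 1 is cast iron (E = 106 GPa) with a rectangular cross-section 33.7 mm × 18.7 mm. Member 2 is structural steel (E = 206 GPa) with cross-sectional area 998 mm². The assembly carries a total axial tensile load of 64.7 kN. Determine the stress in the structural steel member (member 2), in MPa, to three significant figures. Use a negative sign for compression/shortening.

A_1 = 630.2 mm².
Equal strain + equilibrium ⇒ each member carries load in proportion to AE: A₁E₁ = 66800000 N, A₂E₂ = 205600000 N, ΣAE = 272400000 N.
σ₂ = P·E₂/ΣAE = 64700·206000/272400000 = 48.93 MPa.

48.9 MPa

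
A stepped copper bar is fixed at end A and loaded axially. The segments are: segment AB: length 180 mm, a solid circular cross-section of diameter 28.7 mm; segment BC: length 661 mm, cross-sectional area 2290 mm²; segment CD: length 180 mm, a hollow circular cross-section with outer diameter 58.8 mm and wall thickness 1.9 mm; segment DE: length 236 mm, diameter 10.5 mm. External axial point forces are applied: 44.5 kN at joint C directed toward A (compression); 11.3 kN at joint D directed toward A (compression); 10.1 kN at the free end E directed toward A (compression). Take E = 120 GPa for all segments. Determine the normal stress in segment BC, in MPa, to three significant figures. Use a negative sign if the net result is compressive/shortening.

Internal axial forces (sectioning from the free end, tension +): N_DE = -10.1 kN, N_CD = -21.4 kN, N_BC = -65.9 kN, N_AB = -65.9 kN.
σ_BC = N_BC/A_BC = -65900/2290 = -28.78 MPa.

-28.8 MPa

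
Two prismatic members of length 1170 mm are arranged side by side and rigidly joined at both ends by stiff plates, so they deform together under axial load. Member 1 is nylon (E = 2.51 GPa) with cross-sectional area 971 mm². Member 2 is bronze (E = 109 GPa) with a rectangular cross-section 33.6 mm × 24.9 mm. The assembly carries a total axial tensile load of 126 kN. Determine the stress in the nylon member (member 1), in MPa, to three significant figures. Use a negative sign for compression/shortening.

A_2 = 836.6 mm².
Equal strain + equilibrium ⇒ each member carries load in proportion to AE: A₁E₁ = 2437000 N, A₂E₂ = 91190000 N, ΣAE = 93630000 N.
σ₁ = P·E₁/ΣAE = 126000·2510/93630000 = 3.378 MPa.

3.38 MPa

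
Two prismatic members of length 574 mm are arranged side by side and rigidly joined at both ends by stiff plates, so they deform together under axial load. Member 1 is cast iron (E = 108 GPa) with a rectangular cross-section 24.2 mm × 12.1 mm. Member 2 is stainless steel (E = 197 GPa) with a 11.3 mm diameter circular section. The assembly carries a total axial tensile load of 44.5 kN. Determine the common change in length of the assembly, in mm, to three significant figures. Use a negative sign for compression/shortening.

0.497 mm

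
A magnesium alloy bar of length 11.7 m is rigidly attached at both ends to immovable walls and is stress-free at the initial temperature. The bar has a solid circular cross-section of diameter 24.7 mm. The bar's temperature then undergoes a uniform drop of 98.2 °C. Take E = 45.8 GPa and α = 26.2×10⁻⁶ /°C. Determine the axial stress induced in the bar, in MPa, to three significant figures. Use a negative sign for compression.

118 MPa

Free thermal expansion αLΔT = 26.2e-6 · 11700 · -98.2 = -30.1 mm.
The walls impose strain ε = −(-30.1)/11700 = 2.5728e-03; σ = Eε = 45800 · 2.5728e-03 = 117.8 MPa.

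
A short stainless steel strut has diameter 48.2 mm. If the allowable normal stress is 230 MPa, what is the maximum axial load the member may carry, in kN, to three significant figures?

420 kN

A = 1825 mm².
P_max = σ_allow · A = 230 · 1825 = 419700 N = 419.7 kN.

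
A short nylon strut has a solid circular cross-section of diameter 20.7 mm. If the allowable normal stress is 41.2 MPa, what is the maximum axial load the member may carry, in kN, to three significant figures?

13.9 kN

A = 336.5 mm².
P_max = σ_allow · A = 41.2 · 336.5 = 13870 N = 13.87 kN.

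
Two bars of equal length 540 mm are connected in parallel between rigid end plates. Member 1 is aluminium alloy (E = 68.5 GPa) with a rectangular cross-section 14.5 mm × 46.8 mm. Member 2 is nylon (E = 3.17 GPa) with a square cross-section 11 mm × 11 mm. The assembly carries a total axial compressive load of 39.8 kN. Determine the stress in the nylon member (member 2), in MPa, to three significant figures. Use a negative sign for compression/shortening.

-2.69 MPa

A_1 = 678.6 mm².
A_2 = 121 mm².
Equal strain + equilibrium ⇒ each member carries load in proportion to AE: A₁E₁ = 46480000 N, A₂E₂ = 383600 N, ΣAE = 46870000 N.
σ₂ = P·E₂/ΣAE = -39800·3170/46870000 = -2.692 MPa.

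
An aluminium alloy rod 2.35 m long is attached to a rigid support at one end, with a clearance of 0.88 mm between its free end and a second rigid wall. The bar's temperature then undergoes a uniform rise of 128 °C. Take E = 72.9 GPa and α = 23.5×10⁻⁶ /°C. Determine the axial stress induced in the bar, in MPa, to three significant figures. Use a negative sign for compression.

Free thermal expansion αLΔT = 23.5e-6 · 2350 · 128 = 7.069 mm.
The walls engage after the gap closes; constrained expansion = 7.069 − 0.88 = 6.189 mm.
The walls impose strain ε = −(6.189)/2350 = -2.6335e-03; σ = Eε = 72900 · -2.6335e-03 = -192 MPa.

-192 MPa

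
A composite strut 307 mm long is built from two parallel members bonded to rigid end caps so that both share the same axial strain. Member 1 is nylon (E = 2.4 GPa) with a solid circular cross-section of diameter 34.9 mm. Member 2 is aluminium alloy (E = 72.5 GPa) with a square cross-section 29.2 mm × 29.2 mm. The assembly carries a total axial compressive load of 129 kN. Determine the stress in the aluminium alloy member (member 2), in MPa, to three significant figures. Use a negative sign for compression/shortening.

A_1 = 956.6 mm².
A_2 = 852.6 mm².
Equal strain + equilibrium ⇒ each member carries load in proportion to AE: A₁E₁ = 2296000 N, A₂E₂ = 61820000 N, ΣAE = 64110000 N.
σ₂ = P·E₂/ΣAE = -129000·72500/64110000 = -145.9 MPa.

-146 MPa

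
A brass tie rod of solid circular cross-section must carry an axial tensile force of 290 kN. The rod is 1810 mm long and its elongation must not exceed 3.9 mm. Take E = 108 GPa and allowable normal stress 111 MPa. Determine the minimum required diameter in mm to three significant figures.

Required area A ≥ P/σ_allow = 290000/111 = 2613 mm².
For a solid circular section, d ≥ √(4A/π) = 57.68 mm.
Elongation limit: A ≥ PL/(Eδ_allow) = 290000·1810/(108000·3.9) = 1246 mm² ⇒ d ≥ 39.83 mm.
The stress limit governs.

57.7 mm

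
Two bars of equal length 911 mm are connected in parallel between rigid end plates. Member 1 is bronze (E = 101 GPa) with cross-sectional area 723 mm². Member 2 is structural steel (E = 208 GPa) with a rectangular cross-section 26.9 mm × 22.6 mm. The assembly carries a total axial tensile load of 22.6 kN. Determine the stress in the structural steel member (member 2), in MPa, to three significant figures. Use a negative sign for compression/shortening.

23.6 MPa

A_2 = 607.9 mm².
Equal strain + equilibrium ⇒ each member carries load in proportion to AE: A₁E₁ = 73020000 N, A₂E₂ = 126500000 N, ΣAE = 199500000 N.
σ₂ = P·E₂/ΣAE = 22600·208000/199500000 = 23.57 MPa.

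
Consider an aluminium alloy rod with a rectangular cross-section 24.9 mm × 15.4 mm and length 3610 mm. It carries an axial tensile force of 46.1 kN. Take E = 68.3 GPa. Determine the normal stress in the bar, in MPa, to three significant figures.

120 MPa

A = 383.5 mm².
σ = N/A = 46100/383.5 = 120.2 MPa.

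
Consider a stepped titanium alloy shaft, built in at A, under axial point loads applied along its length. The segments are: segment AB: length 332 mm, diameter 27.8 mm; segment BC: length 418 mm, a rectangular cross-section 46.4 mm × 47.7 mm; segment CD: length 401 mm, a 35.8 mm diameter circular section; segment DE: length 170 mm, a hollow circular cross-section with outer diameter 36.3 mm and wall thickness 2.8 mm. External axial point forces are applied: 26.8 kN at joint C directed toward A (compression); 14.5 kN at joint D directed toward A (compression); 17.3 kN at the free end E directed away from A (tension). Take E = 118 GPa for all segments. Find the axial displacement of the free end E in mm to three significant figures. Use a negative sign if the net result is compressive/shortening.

Internal axial forces (sectioning from the free end, tension +): N_DE = 17.3 kN, N_CD = 2.8 kN, N_BC = -24 kN, N_AB = -24 kN.
A_AB = 607 mm².
A_BC = 2213 mm².
A_CD = 1007 mm².
A_DE = 294.7 mm².
δ_AB = -24000·332/(607·118000) = -0.1112 mm
δ_BC = -24000·418/(2213·118000) = -0.03841 mm
δ_CD = 2800·401/(1007·118000) = 0.009453 mm
δ_DE = 17300·170/(294.7·118000) = 0.08458 mm
δ = Σδ_i = -0.05563 mm.

-0.0556 mm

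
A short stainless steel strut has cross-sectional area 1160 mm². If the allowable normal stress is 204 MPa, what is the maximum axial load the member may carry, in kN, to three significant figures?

P_max = σ_allow · A = 204 · 1160 = 236600 N = 236.6 kN.

237 kN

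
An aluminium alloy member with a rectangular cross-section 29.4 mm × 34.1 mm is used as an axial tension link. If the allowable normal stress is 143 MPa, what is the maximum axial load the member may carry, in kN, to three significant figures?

A = 1003 mm².
P_max = σ_allow · A = 143 · 1003 = 143400 N = 143.4 kN.

143 kN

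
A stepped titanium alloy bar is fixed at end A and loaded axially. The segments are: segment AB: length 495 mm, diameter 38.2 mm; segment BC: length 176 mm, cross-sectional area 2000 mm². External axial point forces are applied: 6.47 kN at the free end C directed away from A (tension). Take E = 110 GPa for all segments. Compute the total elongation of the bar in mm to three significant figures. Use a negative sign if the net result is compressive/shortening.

0.0306 mm

Internal axial forces (sectioning from the free end, tension +): N_BC = 6.47 kN, N_AB = 6.47 kN.
A_AB = 1146 mm².
δ_AB = 6470·495/(1146·110000) = 0.0254 mm
δ_BC = 6470·176/(2000·110000) = 0.005176 mm
δ = Σδ_i = 0.03058 mm.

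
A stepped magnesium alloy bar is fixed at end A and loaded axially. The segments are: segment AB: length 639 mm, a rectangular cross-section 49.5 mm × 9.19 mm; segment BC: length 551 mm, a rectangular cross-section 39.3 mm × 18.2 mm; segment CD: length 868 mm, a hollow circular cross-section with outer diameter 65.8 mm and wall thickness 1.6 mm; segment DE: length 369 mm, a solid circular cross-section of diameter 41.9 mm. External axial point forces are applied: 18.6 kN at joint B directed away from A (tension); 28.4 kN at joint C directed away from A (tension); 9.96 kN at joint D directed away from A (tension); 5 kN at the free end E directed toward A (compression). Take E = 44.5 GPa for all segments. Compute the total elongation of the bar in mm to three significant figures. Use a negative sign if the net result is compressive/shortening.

2.49 mm

Internal axial forces (sectioning from the free end, tension +): N_DE = -5 kN, N_CD = 4.96 kN, N_BC = 33.36 kN, N_AB = 51.96 kN.
A_AB = 454.9 mm².
A_BC = 715.3 mm².
A_CD = 322.7 mm².
A_DE = 1379 mm².
δ_AB = 51960·639/(454.9·44500) = 1.64 mm
δ_BC = 33360·551/(715.3·44500) = 0.5775 mm
δ_CD = 4960·868/(322.7·44500) = 0.2998 mm
δ_DE = -5000·369/(1379·44500) = -0.03007 mm
δ = Σδ_i = 2.487 mm.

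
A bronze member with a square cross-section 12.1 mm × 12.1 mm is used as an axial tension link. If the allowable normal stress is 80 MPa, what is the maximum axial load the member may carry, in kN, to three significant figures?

11.7 kN

A = 146.4 mm².
P_max = σ_allow · A = 80 · 146.4 = 11710 N = 11.71 kN.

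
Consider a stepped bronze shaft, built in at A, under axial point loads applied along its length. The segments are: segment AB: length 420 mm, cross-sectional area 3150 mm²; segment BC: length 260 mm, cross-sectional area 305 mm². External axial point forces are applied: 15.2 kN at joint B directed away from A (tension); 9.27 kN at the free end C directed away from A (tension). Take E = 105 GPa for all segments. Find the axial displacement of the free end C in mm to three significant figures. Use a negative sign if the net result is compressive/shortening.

Internal axial forces (sectioning from the free end, tension +): N_BC = 9.27 kN, N_AB = 24.47 kN.
δ_AB = 24470·420/(3150·105000) = 0.03107 mm
δ_BC = 9270·260/(305·105000) = 0.07526 mm
δ = Σδ_i = 0.1063 mm.

0.106 mm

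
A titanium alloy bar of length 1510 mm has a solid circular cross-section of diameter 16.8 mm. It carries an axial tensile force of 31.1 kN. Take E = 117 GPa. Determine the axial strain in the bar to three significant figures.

0.00120

A = 221.7 mm².
σ = N/A = 140.3 MPa; ε = σ/E = 140.3/117000 = 1.199e-03.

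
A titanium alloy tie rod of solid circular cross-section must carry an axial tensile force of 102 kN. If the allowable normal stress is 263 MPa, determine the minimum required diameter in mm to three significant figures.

22.2 mm

Required area A ≥ P/σ_allow = 102000/263 = 387.8 mm².
For a solid circular section, d ≥ √(4A/π) = 22.22 mm.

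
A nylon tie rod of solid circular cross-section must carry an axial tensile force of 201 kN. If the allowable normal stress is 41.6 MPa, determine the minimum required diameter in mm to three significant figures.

78.4 mm

Required area A ≥ P/σ_allow = 201000/41.6 = 4832 mm².
For a solid circular section, d ≥ √(4A/π) = 78.43 mm.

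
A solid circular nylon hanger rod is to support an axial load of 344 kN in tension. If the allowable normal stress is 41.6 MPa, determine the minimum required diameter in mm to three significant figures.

103 mm

Required area A ≥ P/σ_allow = 344000/41.6 = 8269 mm².
For a solid circular section, d ≥ √(4A/π) = 102.6 mm.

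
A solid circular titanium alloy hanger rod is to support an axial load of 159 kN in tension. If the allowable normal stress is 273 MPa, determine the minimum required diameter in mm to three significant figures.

Required area A ≥ P/σ_allow = 159000/273 = 582.4 mm².
For a solid circular section, d ≥ √(4A/π) = 27.23 mm.

27.2 mm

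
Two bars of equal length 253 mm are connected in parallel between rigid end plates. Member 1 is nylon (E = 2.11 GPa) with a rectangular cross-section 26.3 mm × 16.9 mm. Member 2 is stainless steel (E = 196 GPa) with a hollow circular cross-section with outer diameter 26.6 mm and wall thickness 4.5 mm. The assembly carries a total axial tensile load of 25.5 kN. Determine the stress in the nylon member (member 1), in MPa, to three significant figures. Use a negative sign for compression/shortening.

A_1 = 444.5 mm².
A_2 = 312.4 mm².
Equal strain + equilibrium ⇒ each member carries load in proportion to AE: A₁E₁ = 937800 N, A₂E₂ = 61240000 N, ΣAE = 62170000 N.
σ₁ = P·E₁/ΣAE = 25500·2110/62170000 = 0.8654 MPa.

0.865 MPa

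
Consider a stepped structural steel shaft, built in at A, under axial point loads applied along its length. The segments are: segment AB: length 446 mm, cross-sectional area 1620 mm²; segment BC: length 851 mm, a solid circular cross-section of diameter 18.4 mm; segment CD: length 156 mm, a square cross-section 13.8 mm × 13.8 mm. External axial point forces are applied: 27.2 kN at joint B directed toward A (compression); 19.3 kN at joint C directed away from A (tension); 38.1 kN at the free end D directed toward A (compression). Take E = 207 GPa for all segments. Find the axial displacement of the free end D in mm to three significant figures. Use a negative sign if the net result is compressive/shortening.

Internal axial forces (sectioning from the free end, tension +): N_CD = -38.1 kN, N_BC = -18.8 kN, N_AB = -46 kN.
A_BC = 265.9 mm².
A_CD = 190.4 mm².
δ_AB = -46000·446/(1620·207000) = -0.06118 mm
δ_BC = -18800·851/(265.9·207000) = -0.2907 mm
δ_CD = -38100·156/(190.4·207000) = -0.1508 mm
δ = Σδ_i = -0.5026 mm.

-0.503 mm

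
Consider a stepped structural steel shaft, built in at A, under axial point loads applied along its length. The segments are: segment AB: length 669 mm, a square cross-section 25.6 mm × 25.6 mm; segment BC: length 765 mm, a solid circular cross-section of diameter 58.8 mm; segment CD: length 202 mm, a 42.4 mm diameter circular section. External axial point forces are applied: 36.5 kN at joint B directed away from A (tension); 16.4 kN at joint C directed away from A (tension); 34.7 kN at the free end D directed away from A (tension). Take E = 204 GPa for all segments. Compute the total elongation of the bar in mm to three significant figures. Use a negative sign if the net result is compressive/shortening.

Internal axial forces (sectioning from the free end, tension +): N_CD = 34.7 kN, N_BC = 51.1 kN, N_AB = 87.6 kN.
A_AB = 655.4 mm².
A_BC = 2715 mm².
A_CD = 1412 mm².
δ_AB = 87600·669/(655.4·204000) = 0.4383 mm
δ_BC = 51100·765/(2715·204000) = 0.07057 mm
δ_CD = 34700·202/(1412·204000) = 0.02433 mm
δ = Σδ_i = 0.5333 mm.

0.533 mm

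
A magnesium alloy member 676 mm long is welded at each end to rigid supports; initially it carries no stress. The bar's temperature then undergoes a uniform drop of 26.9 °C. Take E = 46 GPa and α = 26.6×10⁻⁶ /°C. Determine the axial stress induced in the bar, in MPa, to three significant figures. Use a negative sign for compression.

Free thermal expansion αLΔT = 26.6e-6 · 676 · -26.9 = -0.4837 mm.
The walls impose strain ε = −(-0.4837)/676 = 7.1554e-04; σ = Eε = 46000 · 7.1554e-04 = 32.91 MPa.

32.9 MPa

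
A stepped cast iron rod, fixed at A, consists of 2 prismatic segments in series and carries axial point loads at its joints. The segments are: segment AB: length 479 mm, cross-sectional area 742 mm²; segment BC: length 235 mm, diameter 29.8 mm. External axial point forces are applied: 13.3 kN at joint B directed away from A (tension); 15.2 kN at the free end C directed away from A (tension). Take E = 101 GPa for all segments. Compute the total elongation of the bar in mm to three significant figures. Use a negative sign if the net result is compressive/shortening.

0.233 mm

Internal axial forces (sectioning from the free end, tension +): N_BC = 15.2 kN, N_AB = 28.5 kN.
A_BC = 697.5 mm².
δ_AB = 28500·479/(742·101000) = 0.1822 mm
δ_BC = 15200·235/(697.5·101000) = 0.05071 mm
δ = Σδ_i = 0.2329 mm.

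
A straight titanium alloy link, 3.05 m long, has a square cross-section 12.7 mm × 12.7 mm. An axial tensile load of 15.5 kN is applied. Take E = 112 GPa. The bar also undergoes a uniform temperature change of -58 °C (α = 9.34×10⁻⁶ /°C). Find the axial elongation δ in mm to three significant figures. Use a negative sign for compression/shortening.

0.965 mm

A = 161.3 mm².
δ_mech = NL/(AE) = 15500·3050/(161.3·112000) = 2.617 mm.
δ_thermal = αLΔT = 9.34e-6·3050·-58 = -1.652 mm.
δ = δ_mech + δ_thermal = 0.9648 mm.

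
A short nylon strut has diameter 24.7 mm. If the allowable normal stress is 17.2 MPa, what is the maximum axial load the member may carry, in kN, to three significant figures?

8.24 kN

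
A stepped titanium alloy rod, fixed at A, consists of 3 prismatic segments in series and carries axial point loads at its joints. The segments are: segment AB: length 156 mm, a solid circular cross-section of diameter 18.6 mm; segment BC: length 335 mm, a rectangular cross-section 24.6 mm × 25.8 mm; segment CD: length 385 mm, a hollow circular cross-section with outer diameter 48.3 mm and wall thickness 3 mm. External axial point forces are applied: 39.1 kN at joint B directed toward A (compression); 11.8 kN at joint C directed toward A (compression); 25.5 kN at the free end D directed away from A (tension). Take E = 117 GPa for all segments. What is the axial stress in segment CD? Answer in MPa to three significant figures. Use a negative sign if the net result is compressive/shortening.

Internal axial forces (sectioning from the free end, tension +): N_CD = 25.5 kN, N_BC = 13.7 kN, N_AB = -25.4 kN.
A_CD = 426.9 mm².
σ_CD = N_CD/A_CD = 25500/426.9 = 59.73 MPa.

59.7 MPa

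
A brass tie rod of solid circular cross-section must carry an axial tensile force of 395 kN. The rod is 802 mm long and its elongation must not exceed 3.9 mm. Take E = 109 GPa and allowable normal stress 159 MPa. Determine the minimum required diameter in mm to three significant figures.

Required area A ≥ P/σ_allow = 395000/159 = 2484 mm².
For a solid circular section, d ≥ √(4A/π) = 56.24 mm.
Elongation limit: A ≥ PL/(Eδ_allow) = 395000·802/(109000·3.9) = 745.2 mm² ⇒ d ≥ 30.8 mm.
The stress limit governs.

56.2 mm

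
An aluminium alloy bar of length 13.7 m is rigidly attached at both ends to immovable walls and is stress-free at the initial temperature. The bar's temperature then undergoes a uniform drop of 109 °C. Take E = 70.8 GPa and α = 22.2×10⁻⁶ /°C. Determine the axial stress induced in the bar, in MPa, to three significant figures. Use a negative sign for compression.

Free thermal expansion αLΔT = 22.2e-6 · 13700 · -109 = -33.15 mm.
The walls impose strain ε = −(-33.15)/13700 = 2.4198e-03; σ = Eε = 70800 · 2.4198e-03 = 171.3 MPa.

171 MPa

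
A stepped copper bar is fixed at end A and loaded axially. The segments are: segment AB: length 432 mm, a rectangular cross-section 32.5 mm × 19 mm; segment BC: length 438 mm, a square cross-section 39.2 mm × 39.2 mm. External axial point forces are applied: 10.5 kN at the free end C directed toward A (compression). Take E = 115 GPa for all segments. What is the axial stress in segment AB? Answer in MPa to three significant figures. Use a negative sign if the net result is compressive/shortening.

-17.0 MPa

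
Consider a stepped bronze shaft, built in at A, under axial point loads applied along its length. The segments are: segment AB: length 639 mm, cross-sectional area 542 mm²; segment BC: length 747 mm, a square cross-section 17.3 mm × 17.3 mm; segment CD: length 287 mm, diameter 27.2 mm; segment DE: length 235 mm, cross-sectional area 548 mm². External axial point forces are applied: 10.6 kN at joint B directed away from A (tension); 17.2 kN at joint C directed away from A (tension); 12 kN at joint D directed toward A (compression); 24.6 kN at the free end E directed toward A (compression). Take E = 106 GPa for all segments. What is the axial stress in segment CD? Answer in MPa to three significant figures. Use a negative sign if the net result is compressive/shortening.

-63.0 MPa

Internal axial forces (sectioning from the free end, tension +): N_DE = -24.6 kN, N_CD = -36.6 kN, N_BC = -19.4 kN, N_AB = -8.8 kN.
A_CD = 581.1 mm².
σ_CD = N_CD/A_CD = -36600/581.1 = -62.99 MPa.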